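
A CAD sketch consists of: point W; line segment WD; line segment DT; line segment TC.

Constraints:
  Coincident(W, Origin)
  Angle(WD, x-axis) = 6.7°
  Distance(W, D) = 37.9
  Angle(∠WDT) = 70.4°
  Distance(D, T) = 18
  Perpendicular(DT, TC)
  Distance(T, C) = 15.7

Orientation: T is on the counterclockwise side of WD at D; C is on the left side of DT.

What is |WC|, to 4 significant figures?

20.69

∠WDT = 70.4°, so DT runs at 6.7° + (180° − 70.4°) = 116.3° from the x-axis; with |DT| = 18.0, T = D + 18.0·(cos 116.3°, sin 116.3°) = (29.67, 20.56). DT ⟂ TC; with |TC| = 15.7 on the left of DT, C = T + 15.7·(-0.8965, -0.4431) = (15.59, 13.60). Then |WC| = |C − W| = 20.69.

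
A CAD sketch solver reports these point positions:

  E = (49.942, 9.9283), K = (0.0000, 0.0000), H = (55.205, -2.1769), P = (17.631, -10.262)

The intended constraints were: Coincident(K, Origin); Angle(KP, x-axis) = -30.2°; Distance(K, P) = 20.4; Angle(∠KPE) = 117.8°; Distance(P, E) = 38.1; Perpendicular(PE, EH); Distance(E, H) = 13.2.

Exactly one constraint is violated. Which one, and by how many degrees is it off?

Perpendicular(PE, EH) — off by 8.50°.

K = (0.00, 0.00) ✓; KP at -30.20° ✓; |KP| = 20.40 ✓; ∠KPE = 117.8° ✓; |PE| = 38.10 ✓; ∠(PE, EH) = 98.50° ✗; |EH| = 13.20 ✓.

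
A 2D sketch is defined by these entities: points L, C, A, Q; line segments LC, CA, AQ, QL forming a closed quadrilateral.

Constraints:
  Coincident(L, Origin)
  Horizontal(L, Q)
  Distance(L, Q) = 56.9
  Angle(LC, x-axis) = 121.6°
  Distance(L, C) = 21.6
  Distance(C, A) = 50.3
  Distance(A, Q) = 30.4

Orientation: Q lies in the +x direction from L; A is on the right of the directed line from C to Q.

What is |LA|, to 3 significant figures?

31.2

L is at the origin; L and Q share the same y with |LQ| = 56.9 and Q in +x, so Q = (56.9, 0). LC runs at 121.6° with |LC| = 21.6, so C = (-11.3, 18.4). A is determined by |CA| = 50.3 and |AQ| = 30.4 together: it lies at the intersection of circle(C, 50.3) and circle(Q, 30.4). With |CQ| = 70.7, the foot of the radical line on CQ is 46.7 from C and the perpendicular offset is √(50.3² − 46.7²) = 18.7. Taking the right-of-CQ solution: A = (28.9, -11.8).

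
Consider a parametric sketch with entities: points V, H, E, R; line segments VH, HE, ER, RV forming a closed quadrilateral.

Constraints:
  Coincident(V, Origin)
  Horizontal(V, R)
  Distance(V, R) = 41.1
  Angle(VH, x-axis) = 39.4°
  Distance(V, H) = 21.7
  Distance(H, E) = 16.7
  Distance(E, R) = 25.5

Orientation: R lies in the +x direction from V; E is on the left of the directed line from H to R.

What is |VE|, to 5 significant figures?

38.364

Checks: |HE| = 16.70 ✓; |ER| = 25.50 ✓.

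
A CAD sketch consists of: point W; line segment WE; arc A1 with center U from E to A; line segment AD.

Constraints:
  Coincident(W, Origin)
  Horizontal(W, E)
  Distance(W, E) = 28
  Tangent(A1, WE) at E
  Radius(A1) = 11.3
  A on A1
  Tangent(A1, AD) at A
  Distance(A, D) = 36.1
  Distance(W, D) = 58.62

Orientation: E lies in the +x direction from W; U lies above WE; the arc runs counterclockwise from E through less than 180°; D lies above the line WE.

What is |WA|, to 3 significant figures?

41.3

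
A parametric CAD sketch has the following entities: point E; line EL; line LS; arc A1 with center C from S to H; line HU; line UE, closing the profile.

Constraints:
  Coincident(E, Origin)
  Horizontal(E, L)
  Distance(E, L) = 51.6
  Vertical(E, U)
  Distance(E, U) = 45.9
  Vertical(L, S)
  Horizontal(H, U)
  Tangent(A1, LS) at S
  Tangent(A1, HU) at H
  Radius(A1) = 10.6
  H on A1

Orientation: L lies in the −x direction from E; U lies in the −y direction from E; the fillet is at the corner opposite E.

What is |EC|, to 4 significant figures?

54.10

EU is vertical with |EU| = 45.9 and U on the −y side, so U = (0.000, -45.90). The virtual corner opposite E is at (-51.60, -45.90). A1 meets LS tangentially, so CS is at right angles to LS and since A1 is tangent to HU there, CH ⟂ HU, with radius 10.6, so the center C sits 10.6 in from both sides at C = (-41.00, -35.30). Then |EC| = |C − E| = 54.10.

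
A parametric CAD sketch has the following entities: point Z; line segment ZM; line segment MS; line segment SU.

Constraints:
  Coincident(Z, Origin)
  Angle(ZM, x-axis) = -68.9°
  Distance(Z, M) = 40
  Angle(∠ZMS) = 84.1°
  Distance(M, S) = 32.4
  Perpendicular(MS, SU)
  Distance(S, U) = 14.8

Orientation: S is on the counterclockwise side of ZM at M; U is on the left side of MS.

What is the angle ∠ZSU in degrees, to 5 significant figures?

35.412°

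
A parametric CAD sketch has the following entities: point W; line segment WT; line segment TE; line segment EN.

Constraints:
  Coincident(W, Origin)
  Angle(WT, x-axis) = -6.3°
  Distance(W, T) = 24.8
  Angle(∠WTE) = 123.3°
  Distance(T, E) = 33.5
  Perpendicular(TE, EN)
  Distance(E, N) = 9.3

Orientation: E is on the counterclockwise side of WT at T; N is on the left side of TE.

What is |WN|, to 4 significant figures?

48.48

W is at the origin; WT runs at -6.3° with length 24.8, so T = 24.8·(cos -6.3°, sin -6.3°) = (24.65, -2.721). ∠WTE = 123.3°, so TE runs at -6.3° + (180° − 123.3°) = 50.40° from the x-axis; with |TE| = 33.5, E = T + 33.5·(cos 50.40°, sin 50.40°) = (46.00, 23.09). TE ⟂ EN; with |EN| = 9.3 on the left of TE, N = E + 9.3·(-0.7705, 0.6374) = (38.84, 29.02). Then |WN| = |N − W| = 48.48.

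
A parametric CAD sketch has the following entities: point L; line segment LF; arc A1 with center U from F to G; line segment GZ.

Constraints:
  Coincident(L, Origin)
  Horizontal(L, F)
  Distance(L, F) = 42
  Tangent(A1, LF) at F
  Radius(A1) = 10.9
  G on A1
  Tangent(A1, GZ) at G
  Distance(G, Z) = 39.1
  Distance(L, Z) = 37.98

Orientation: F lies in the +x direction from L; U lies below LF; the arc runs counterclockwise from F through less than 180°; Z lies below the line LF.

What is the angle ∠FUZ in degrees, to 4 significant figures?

129.1°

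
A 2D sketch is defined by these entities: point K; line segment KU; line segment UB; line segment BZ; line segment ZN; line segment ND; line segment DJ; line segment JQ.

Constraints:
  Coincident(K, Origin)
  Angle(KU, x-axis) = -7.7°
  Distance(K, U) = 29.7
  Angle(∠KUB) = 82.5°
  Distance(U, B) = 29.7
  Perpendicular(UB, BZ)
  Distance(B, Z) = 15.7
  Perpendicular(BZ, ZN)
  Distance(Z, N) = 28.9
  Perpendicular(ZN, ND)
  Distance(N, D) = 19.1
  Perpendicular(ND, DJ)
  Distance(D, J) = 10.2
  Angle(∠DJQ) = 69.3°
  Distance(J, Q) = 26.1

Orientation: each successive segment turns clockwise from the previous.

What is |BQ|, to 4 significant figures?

34.95

K is at the origin; KU runs at -7.7° with length 29.7, so U = (29.43, -3.979). ∠KUB = 82.5° gives UB at -105.2° from the x-axis; with |UB| = 29.7, B = (21.65, -32.64). UB is perpendicular to BZ, so BZ runs at 164.8°; with |BZ| = 15.7, Z = (6.494, -28.52). BZ ⟂ ZN, so ZN runs at 74.80°; with |ZN| = 28.9, N = (14.07, -0.6350). ZN ⟂ ND, so ND runs at -15.20°; with |ND| = 19.1, D = (32.50, -5.643). The perpendicularity gives DJ at right angles to ND, so DJ runs at -105.2°; with |DJ| = 10.2, J = (29.83, -15.49). ∠DJQ = 69.3° gives JQ at 144.1° from the x-axis; with |JQ| = 26.1, Q = (8.687, -0.1817). Then |BQ| = |Q − B| = 34.95.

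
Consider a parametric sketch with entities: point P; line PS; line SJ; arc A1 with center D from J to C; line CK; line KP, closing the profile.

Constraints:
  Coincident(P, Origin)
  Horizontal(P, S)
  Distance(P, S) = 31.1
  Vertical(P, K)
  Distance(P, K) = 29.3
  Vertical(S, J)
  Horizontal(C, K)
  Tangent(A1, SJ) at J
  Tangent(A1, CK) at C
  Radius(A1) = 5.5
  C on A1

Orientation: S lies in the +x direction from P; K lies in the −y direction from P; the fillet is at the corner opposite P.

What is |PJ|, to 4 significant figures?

39.16

P is at the origin; P and S share the same y with |PS| = 31.1 and S on the +x side, so S = (31.10, 0.000). P and K share the same x with |PK| = 29.3 and K on the −y side, so K = (0.000, -29.30). The virtual corner opposite P is at (31.10, -29.30). A1 meets SJ tangentially, so DJ is at right angles to SJ and A1 meets CK tangentially, so DC is at right angles to CK, with radius 5.5, so the center D sits 5.5 in from both sides at D = (25.60, -23.80). That places the tangent points at J = (31.10, -23.80) on SJ and C = (25.60, -29.30) on CK. Then |PJ| = |J − P| = 39.16.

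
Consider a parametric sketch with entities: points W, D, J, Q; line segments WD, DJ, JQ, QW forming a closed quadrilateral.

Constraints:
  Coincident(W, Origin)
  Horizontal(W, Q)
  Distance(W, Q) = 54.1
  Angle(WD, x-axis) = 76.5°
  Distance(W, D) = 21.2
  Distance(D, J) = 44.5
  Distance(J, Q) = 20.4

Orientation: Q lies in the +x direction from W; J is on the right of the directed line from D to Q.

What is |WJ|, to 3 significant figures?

38.2

Checks: |DJ| = 44.50 ✓; |JQ| = 20.40 ✓.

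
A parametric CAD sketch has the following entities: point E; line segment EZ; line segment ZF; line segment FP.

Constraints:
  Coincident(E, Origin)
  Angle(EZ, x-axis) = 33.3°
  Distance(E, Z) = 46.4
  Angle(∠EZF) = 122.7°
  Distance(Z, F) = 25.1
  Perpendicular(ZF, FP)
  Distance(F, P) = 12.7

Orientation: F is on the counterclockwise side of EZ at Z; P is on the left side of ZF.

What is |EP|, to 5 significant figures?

56.664

E is at the origin; EZ runs at 33.3° with length 46.4, so Z = 46.4·(cos 33.3°, sin 33.3°) = (38.781, 25.475). ∠EZF = 122.7°, so ZF runs at 33.3° + (180° − 122.7°) = 90.600° from the x-axis; with |ZF| = 25.1, F = Z + 25.1·(cos 90.600°, sin 90.600°) = (38.519, 50.573). ZF is perpendicular to FP; with |FP| = 12.7 on the left of ZF, P = F + 12.7·(-0.99995, -0.010472) = (25.819, 50.440). Then |EP| = |P − E| = 56.664.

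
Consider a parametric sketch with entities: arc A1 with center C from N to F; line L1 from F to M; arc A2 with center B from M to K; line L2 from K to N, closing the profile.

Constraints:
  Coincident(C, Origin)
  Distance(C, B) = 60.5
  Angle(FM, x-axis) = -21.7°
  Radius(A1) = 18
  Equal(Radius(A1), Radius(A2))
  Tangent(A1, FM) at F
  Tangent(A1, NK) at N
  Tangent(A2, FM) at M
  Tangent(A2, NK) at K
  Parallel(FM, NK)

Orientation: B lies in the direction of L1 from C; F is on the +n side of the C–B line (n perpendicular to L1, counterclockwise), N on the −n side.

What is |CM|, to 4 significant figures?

63.12

The slot axis is L1's direction at -21.7°, so u = (cos -21.7°, sin -21.7°) = (0.9291, -0.3697) and n = (−sin -21.7°, cos -21.7°) = (0.3697, 0.9291). C is at the origin and B lies 60.5 along u from C, so B = 60.5·u = (56.21, -22.37). Tangency of A1 to both parallel lines with radius 18.0 puts F and N at C ± 18.0·n: F = (6.655, 16.72), N = (-6.655, -16.72). Equal radii place M and K the same way about B: M = B + 18.0·n = (62.87, -5.645), K = B − 18.0·n = (49.56, -39.09). Then |CM| = |M − C| = 63.12.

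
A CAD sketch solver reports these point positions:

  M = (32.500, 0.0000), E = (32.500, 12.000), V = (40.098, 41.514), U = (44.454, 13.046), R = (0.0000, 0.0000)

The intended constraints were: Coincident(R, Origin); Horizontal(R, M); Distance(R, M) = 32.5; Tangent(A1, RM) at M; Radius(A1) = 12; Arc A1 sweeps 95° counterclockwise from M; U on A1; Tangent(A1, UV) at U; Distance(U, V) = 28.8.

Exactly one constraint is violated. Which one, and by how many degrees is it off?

Tangent(A1, UV) at U — off by 3.70°.

R = (0.00, 0.00) ✓; R.y = 0.00, M.y = 0.00 ✓; |RM| = 32.50 ✓; ∠(EM, MR) = 90.00° ✓; |EM| = 12.00 ✓; bearing(E→U) − bearing(E→M) = 95.00° ✓; |EU| = 12.00 ✓; ∠(EU, UV) = 86.30° ✗; |UV| = 28.80 ✓.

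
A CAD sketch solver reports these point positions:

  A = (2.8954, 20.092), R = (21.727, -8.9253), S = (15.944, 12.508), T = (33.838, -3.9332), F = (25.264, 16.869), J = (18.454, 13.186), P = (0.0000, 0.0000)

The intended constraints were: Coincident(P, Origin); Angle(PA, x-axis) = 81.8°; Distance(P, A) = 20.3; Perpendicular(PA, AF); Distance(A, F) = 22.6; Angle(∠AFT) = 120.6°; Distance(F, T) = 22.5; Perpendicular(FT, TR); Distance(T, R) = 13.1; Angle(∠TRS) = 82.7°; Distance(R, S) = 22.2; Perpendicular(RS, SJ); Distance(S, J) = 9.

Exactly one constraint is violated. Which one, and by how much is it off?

Distance(S, J) = 9 — off by 6.40.

P = (0.00, 0.00) ✓; PA at 81.80° ✓; |PA| = 20.30 ✓; ∠(PA, AF) = 90.00° ✓; |AF| = 22.60 ✓; ∠AFT = 120.6° ✓; |FT| = 22.50 ✓; ∠(FT, TR) = 90.00° ✓; |TR| = 13.10 ✓; ∠TRS = 82.70° ✓; |RS| = 22.20 ✓; ∠(RS, SJ) = 89.98° ✓; |SJ| = 2.600 ✗.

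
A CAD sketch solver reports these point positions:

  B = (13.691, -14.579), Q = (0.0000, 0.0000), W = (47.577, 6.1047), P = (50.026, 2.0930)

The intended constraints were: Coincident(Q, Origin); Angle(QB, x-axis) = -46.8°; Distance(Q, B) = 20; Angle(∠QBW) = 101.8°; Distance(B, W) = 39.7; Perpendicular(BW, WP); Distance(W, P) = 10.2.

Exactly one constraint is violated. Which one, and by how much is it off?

Distance(W, P) = 10.2 — off by 5.50.

Q = (0.00, 0.00) ✓; QB at -46.80° ✓; |QB| = 20.00 ✓; ∠QBW = 101.8° ✓; |BW| = 39.70 ✓; ∠(BW, WP) = 90.00° ✓; |WP| = 4.700 ✗.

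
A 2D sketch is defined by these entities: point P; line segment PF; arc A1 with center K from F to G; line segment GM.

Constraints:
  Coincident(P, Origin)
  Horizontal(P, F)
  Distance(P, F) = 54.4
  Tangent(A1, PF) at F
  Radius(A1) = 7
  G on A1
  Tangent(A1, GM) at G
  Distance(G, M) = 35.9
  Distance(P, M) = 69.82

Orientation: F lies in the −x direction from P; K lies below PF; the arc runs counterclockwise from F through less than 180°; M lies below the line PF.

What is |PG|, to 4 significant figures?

61.84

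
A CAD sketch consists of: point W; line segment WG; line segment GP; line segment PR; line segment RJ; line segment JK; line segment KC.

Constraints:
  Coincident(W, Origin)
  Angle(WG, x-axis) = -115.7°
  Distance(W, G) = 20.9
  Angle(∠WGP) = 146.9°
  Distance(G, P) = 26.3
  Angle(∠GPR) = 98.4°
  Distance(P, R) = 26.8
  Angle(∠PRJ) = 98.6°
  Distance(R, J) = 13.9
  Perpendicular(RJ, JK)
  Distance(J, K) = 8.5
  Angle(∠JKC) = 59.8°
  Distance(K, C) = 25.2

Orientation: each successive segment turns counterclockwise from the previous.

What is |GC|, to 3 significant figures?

48.1

W is at the origin; WG runs at -115.7° with length 20.9, so G = (-9.06, -18.8). ∠WGP = 146.9° gives GP at -82.6° from the x-axis; with |GP| = 26.3, P = (-5.68, -44.9). ∠GPR = 98.4° gives PR at -1.00° from the x-axis; with |PR| = 26.8, R = (21.1, -45.4). ∠PRJ = 98.6° gives RJ at 80.4° from the x-axis; with |RJ| = 13.9, J = (23.4, -31.7). RJ ⟂ JK, so JK runs at 170°; with |JK| = 8.5, K = (15.1, -30.3). ∠JKC = 59.8° gives KC at -69.4° from the x-axis; with |KC| = 25.2, C = (23.9, -53.8). Then |GC| = |C − G| = 48.1.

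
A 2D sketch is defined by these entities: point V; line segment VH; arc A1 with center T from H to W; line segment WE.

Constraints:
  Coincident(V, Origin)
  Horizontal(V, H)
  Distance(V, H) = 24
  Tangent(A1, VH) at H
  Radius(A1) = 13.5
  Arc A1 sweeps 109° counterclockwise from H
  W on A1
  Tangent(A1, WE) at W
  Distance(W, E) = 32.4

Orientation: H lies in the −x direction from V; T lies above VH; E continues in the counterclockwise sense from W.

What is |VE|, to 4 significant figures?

53.19

V is at the origin; VH is horizontal with |VH| = 24.0 and H on the −x side, so H = (-24.00, 0.000). Tangency of A1 to VH means the radius TH is perpendicular to VH, so T = H + (0, 13.5) = (-24.00, 13.50). On A1, H sits at bearing -90° from T; a 109° counterclockwise sweep puts W at bearing 19°, so W = T + 13.5·(cos 19°, sin 19°) = (-11.24, 17.90). Since A1 is tangent to WE there, TW ⟂ WE, so WE runs along (−sin 19°, cos 19°); with |WE| = 32.4, E = (-21.78, 48.53). Then |VE| = |E − V| = 53.19.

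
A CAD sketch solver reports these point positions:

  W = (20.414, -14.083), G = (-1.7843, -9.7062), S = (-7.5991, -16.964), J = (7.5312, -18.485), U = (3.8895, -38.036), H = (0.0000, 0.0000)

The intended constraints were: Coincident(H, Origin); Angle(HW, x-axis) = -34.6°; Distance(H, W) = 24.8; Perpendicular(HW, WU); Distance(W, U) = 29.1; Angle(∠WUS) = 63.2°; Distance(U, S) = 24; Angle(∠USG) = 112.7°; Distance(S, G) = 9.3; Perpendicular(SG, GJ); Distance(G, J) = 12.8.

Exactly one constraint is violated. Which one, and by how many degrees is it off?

Perpendicular(SG, GJ) — off by 4.60°.

H = (0.00, 0.00) ✓; HW at -34.60° ✓; |HW| = 24.80 ✓; ∠(HW, WU) = 90.00° ✓; |WU| = 29.10 ✓; ∠WUS = 63.20° ✓; |US| = 24.00 ✓; ∠USG = 112.7° ✓; |SG| = 9.300 ✓; ∠(SG, GJ) = 94.60° ✗; |GJ| = 12.80 ✓.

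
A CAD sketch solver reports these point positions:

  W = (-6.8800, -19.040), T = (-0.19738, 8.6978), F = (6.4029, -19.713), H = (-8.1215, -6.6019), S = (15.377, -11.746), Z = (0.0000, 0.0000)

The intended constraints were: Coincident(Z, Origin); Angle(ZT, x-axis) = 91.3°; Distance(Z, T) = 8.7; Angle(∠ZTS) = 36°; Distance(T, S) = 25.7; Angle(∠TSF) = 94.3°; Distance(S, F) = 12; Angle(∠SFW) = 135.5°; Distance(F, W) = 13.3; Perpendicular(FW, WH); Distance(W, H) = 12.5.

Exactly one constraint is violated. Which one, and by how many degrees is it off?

Perpendicular(FW, WH) — off by 8.60°.

Z = (0.00, 0.00) ✓; ZT at 91.30° ✓; |ZT| = 8.700 ✓; ∠ZTS = 36.00° ✓; |TS| = 25.70 ✓; ∠TSF = 94.30° ✓; |SF| = 12.00 ✓; ∠SFW = 135.5° ✓; |FW| = 13.30 ✓; ∠(FW, WH) = 81.40° ✗; |WH| = 12.50 ✓.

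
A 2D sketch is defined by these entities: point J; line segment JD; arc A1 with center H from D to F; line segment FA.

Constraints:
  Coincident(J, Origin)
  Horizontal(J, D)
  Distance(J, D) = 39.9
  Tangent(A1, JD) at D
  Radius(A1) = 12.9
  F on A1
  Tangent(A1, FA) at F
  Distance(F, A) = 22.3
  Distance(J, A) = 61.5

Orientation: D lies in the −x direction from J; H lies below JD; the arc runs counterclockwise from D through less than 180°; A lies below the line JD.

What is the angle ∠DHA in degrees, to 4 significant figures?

158.9°

Checks: ∠(HD, DJ) = 90.00° ✓; |HD| = 12.90 ✓; |HF| = 12.90 ✓; ∠(HF, FA) = 90.00° ✓; |FA| = 22.30 ✓; |JA| = 61.50 ✓.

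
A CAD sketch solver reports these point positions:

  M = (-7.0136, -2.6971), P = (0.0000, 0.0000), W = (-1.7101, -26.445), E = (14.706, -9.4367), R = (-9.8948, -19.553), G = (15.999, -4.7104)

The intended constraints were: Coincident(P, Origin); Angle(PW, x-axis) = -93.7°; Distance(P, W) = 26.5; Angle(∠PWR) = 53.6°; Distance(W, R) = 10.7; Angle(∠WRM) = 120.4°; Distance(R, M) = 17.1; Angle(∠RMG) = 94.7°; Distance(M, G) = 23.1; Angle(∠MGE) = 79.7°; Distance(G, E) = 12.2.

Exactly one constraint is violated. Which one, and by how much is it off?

Distance(G, E) = 12.2 — off by 7.30.

P = (0.00, 0.00) ✓; PW at -93.70° ✓; |PW| = 26.50 ✓; ∠PWR = 53.60° ✓; |WR| = 10.70 ✓; ∠WRM = 120.4° ✓; |RM| = 17.10 ✓; ∠RMG = 94.70° ✓; |MG| = 23.10 ✓; ∠MGE = 79.70° ✓; |GE| = 4.900 ✗.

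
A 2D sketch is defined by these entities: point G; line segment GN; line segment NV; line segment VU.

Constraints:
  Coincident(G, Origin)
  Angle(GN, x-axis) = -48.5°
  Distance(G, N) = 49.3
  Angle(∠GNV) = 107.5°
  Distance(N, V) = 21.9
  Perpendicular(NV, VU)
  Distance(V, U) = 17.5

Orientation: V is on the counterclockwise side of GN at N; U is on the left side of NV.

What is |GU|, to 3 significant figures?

47.1

G is at the origin; GN runs at -48.5° with length 49.3, so N = 49.3·(cos -48.5°, sin -48.5°) = (32.7, -36.9). ∠GNV = 107.5°, so NV runs at -48.5° + (180° − 107.5°) = 24.0° from the x-axis; with |NV| = 21.9, V = N + 21.9·(cos 24.0°, sin 24.0°) = (52.7, -28.0). The perpendicularity gives VU at right angles to NV; with |VU| = 17.5 on the left of NV, U = V + 17.5·(-0.407, 0.914) = (45.6, -12.0). Then |GU| = |U − G| = 47.1.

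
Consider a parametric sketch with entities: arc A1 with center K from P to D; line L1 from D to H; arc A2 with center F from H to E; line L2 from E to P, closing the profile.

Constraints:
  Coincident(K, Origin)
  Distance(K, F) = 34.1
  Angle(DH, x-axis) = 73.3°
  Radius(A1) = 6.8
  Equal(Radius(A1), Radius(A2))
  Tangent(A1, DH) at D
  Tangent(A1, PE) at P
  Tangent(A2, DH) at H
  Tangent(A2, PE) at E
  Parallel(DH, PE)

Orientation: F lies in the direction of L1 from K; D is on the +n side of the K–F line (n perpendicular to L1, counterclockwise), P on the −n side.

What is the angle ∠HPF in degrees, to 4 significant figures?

10.47°

The slot axis is L1's direction at 73.3°, so u = (cos 73.3°, sin 73.3°) = (0.2874, 0.9578) and n = (−sin 73.3°, cos 73.3°) = (-0.9578, 0.2874). K is at the origin and F lies 34.1 along u from K, so F = 34.1·u = (9.799, 32.66). Tangency of A1 to both parallel lines with radius 6.8 puts D and P at K ± 6.8·n: D = (-6.513, 1.954), P = (6.513, -1.954). Equal radii place H and E the same way about F: H = F + 6.8·n = (3.286, 34.62), E = F − 6.8·n = (16.31, 30.71). Then cos ∠HPF = PH·PF / (|PH||PF|), giving 10.47°.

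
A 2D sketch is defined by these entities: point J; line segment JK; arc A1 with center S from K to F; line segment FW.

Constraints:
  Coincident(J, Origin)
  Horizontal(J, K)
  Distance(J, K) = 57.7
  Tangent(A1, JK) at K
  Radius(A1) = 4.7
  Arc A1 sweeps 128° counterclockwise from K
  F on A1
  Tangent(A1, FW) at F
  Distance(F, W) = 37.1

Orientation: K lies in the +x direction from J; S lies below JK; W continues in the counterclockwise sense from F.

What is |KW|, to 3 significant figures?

41.5

On A1, K sits at bearing 90° from S; a 128° counterclockwise sweep puts F at bearing 218°, so F = S + 4.7·(cos 218°, sin 218°) = (54.0, -7.59). Tangency of A1 to FW means the radius SF is perpendicular to FW, so FW runs along (−sin 218°, cos 218°); with |FW| = 37.1, W = (76.8, -36.8). Then |KW| = |W − K| = 41.5.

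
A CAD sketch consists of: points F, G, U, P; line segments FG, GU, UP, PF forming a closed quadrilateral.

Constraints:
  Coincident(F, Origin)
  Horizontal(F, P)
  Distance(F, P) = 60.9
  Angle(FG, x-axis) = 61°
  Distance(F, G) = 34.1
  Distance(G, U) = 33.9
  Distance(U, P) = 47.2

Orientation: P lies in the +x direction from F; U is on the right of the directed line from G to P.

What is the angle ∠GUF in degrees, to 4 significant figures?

78.53°

F is at the origin; FP is horizontal with |FP| = 60.9 and P in +x, so P = (60.9, 0). FG runs at 61.0° with |FG| = 34.1, so G = (16.53, 29.82). U is determined by |GU| = 33.9 and |UP| = 47.2 together: it lies at the intersection of circle(G, 33.9) and circle(P, 47.2). With |GP| = 53.46, the foot of the radical line on GP is 16.64 from G and the perpendicular offset is √(33.9² − 16.64²) = 29.53. Taking the right-of-GP solution: U = (13.87, -3.971).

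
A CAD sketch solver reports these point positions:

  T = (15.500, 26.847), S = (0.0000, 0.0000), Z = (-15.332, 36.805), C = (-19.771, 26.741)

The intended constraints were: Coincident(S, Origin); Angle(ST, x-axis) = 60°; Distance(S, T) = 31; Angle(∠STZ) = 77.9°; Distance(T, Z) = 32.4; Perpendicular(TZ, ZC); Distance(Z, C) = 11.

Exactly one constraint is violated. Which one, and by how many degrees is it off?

Perpendicular(TZ, ZC) — off by 5.90°.

S = (0.00, 0.00) ✓; ST at 60.00° ✓; |ST| = 31.00 ✓; ∠STZ = 77.90° ✓; |TZ| = 32.40 ✓; ∠(TZ, ZC) = 84.10° ✗; |ZC| = 11.00 ✓.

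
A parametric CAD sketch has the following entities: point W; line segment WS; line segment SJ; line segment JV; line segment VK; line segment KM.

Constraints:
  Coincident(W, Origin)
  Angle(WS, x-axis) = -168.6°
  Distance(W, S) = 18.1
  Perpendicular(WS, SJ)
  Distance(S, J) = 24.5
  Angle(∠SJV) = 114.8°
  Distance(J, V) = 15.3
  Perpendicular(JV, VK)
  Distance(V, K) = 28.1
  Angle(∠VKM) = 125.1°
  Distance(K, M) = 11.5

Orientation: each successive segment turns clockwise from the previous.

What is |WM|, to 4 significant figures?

4.887

W is at the origin; WS runs at -168.6° with length 18.1, so S = (-17.74, -3.578). The perpendicularity gives SJ at right angles to WS, so SJ runs at 101.4°; with |SJ| = 24.5, J = (-22.59, 20.44). ∠SJV = 114.8° gives JV at 36.20° from the x-axis; with |JV| = 15.3, V = (-10.24, 29.48). The perpendicularity gives VK at right angles to JV, so VK runs at -53.80°; with |VK| = 28.1, K = (6.357, 6.800). ∠VKM = 125.1° gives KM at -108.7° from the x-axis; with |KM| = 11.5, M = (2.670, -4.093). Then |WM| = |M − W| = 4.887.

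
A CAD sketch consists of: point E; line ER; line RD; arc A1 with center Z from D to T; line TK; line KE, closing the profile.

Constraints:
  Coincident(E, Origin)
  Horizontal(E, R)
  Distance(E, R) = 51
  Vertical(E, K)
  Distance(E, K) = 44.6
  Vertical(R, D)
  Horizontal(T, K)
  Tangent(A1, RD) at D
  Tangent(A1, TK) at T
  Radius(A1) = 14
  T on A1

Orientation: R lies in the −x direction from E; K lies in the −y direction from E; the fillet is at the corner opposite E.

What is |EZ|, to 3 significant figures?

48.0

E and K share the same x with |EK| = 44.6 and K on the −y side, so K = (0.00, -44.6). The virtual corner opposite E is at (-51.0, -44.6). The tangent condition forces ZD to be normal to RD and A1 meets TK tangentially, so ZT is at right angles to TK, with radius 14.0, so the center Z sits 14.0 in from both sides at Z = (-37.0, -30.6). Then |EZ| = |Z − E| = 48.0.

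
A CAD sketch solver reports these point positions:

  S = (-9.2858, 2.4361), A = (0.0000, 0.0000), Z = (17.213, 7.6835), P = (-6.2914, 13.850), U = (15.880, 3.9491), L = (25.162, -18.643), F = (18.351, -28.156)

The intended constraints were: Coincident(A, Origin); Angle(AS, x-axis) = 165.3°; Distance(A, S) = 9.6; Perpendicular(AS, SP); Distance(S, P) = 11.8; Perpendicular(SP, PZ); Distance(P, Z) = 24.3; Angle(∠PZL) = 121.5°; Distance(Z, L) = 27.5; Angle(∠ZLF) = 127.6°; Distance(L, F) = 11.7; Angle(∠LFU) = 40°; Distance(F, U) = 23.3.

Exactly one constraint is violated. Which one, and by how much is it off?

Distance(F, U) = 23.3 — off by 8.90.

A = (0.00, 0.00) ✓; AS at 165.3° ✓; |AS| = 9.600 ✓; ∠(AS, SP) = 90.00° ✓; |SP| = 11.80 ✓; ∠(SP, PZ) = 90.00° ✓; |PZ| = 24.30 ✓; ∠PZL = 121.5° ✓; |ZL| = 27.50 ✓; ∠ZLF = 127.6° ✓; |LF| = 11.70 ✓; ∠LFU = 40.00° ✓; |FU| = 32.20 ✗.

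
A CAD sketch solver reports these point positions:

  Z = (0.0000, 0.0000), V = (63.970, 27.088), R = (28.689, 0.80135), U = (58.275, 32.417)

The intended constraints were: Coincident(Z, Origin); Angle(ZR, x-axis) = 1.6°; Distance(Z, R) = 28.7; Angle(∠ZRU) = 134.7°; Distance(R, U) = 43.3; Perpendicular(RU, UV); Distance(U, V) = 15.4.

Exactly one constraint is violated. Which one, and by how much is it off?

Distance(U, V) = 15.4 — off by 7.60.

Z = (0.00, 0.00) ✓; ZR at 1.600° ✓; |ZR| = 28.70 ✓; ∠ZRU = 134.7° ✓; |RU| = 43.30 ✓; ∠(RU, UV) = 90.00° ✓; |UV| = 7.799 ✗.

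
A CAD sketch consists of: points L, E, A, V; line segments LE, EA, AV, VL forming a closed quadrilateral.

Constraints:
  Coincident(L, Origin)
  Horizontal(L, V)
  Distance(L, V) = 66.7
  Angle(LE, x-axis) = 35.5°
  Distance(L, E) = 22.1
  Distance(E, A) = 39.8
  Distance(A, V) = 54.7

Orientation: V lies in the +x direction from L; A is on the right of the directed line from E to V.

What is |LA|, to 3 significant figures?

33.0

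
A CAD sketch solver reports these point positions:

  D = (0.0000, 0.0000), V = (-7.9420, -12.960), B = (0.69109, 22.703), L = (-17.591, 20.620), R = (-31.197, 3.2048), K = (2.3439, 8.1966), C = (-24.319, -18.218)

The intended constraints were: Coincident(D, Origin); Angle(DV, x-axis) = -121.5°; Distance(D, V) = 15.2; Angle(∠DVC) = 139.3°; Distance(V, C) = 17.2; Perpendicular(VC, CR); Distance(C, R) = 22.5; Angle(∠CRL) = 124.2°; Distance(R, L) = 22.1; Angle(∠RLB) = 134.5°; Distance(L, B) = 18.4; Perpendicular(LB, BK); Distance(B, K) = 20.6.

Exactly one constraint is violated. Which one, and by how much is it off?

Distance(B, K) = 20.6 — off by 6.00.

D = (0.00, 0.00) ✓; DV at -121.5° ✓; |DV| = 15.20 ✓; ∠DVC = 139.3° ✓; |VC| = 17.20 ✓; ∠(VC, CR) = 90.00° ✓; |CR| = 22.50 ✓; ∠CRL = 124.2° ✓; |RL| = 22.10 ✓; ∠RLB = 134.5° ✓; |LB| = 18.40 ✓; ∠(LB, BK) = 90.00° ✓; |BK| = 14.60 ✗.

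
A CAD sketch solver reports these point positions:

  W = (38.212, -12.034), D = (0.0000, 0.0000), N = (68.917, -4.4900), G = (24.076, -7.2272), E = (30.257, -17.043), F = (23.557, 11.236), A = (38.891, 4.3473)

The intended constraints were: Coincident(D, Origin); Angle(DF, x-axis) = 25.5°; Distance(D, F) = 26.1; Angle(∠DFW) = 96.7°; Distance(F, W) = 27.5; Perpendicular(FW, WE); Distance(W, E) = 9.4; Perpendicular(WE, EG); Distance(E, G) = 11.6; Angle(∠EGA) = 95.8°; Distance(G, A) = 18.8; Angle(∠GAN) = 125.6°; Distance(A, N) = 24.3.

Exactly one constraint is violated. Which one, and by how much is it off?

Distance(A, N) = 24.3 — off by 7.00.

D = (0.00, 0.00) ✓; DF at 25.50° ✓; |DF| = 26.10 ✓; ∠DFW = 96.70° ✓; |FW| = 27.50 ✓; ∠(FW, WE) = 90.00° ✓; |WE| = 9.401 ✓; ∠(WE, EG) = 90.00° ✓; |EG| = 11.60 ✓; ∠EGA = 95.80° ✓; |GA| = 18.80 ✓; ∠GAN = 125.6° ✓; |AN| = 31.30 ✗.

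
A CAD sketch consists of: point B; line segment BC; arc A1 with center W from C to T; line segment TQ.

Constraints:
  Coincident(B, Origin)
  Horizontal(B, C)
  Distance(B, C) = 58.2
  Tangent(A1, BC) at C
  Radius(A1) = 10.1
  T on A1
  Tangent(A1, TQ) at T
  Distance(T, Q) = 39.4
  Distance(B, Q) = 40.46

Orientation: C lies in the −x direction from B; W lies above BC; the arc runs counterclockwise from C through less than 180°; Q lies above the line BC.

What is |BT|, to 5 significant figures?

50.841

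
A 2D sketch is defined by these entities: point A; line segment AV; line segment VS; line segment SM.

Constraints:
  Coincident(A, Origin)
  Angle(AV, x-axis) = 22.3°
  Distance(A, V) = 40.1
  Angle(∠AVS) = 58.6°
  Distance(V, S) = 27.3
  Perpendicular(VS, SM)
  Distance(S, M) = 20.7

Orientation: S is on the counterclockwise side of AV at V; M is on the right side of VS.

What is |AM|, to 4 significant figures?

55.30

A is at the origin; AV runs at 22.3° with length 40.1, so V = 40.1·(cos 22.3°, sin 22.3°) = (37.10, 15.22). ∠AVS = 58.6°, so VS runs at 22.3° + (180° − 58.6°) = 143.7° from the x-axis; with |VS| = 27.3, S = V + 27.3·(cos 143.7°, sin 143.7°) = (15.10, 31.38). VS is perpendicular to SM; with |SM| = 20.7 on the right of VS, M = S + 20.7·(0.5920, 0.8059) = (27.35, 48.06). Then |AM| = |M − A| = 55.30.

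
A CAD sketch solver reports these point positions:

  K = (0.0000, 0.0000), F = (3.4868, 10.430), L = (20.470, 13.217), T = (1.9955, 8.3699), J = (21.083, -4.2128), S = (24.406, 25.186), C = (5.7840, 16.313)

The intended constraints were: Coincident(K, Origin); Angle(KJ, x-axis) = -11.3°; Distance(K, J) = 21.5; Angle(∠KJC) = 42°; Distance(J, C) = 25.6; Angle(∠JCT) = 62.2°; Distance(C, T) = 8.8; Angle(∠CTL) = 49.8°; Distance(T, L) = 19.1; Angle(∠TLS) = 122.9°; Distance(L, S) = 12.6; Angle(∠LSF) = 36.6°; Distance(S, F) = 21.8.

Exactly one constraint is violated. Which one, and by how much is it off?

Distance(S, F) = 21.8 — off by 3.80.

K = (0.00, 0.00) ✓; KJ at -11.30° ✓; |KJ| = 21.50 ✓; ∠KJC = 42.00° ✓; |JC| = 25.60 ✓; ∠JCT = 62.20° ✓; |CT| = 8.800 ✓; ∠CTL = 49.80° ✓; |TL| = 19.10 ✓; ∠TLS = 122.9° ✓; |LS| = 12.60 ✓; ∠LSF = 36.60° ✓; |SF| = 25.60 ✗.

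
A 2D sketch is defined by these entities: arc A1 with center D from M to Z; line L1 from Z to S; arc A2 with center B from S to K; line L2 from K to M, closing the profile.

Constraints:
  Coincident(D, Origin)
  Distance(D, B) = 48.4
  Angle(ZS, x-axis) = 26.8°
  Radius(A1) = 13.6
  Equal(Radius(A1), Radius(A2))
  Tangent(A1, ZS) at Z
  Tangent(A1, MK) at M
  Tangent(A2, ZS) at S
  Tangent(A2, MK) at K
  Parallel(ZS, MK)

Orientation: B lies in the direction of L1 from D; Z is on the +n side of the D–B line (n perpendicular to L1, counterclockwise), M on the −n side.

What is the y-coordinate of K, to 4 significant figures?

9.683

The slot axis is L1's direction at 26.8°, so u = (cos 26.8°, sin 26.8°) = (0.8926, 0.4509) and n = (−sin 26.8°, cos 26.8°) = (-0.4509, 0.8926). D is at the origin and B lies 48.4 along u from D, so B = 48.4·u = (43.20, 21.82). Tangency of A1 to both parallel lines with radius 13.6 puts Z and M at D ± 13.6·n: Z = (-6.132, 12.14), M = (6.132, -12.14). Equal radii place S and K the same way about B: S = B + 13.6·n = (37.07, 33.96), K = B − 13.6·n = (49.33, 9.683). So K.y = 9.683.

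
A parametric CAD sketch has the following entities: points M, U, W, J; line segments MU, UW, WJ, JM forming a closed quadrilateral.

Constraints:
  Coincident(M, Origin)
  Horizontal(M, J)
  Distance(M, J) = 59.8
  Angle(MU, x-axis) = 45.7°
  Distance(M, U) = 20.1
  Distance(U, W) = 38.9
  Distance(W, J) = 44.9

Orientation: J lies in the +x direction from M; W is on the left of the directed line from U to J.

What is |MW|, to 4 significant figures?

58.99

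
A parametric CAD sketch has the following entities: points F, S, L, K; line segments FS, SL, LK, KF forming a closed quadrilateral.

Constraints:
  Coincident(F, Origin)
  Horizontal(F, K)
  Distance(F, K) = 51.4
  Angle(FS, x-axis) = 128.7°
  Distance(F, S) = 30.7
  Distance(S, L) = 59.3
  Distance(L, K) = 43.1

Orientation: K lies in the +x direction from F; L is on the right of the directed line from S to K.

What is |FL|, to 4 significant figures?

28.67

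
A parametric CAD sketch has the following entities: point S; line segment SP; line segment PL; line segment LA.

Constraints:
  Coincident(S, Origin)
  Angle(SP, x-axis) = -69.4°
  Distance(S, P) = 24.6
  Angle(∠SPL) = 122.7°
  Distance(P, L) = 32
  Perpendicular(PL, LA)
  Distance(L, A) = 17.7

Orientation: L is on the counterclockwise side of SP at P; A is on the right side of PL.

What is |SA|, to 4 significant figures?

59.38

∠SPL = 122.7°, so PL runs at -69.4° + (180° − 122.7°) = -12.10° from the x-axis; with |PL| = 32.0, L = P + 32.0·(cos -12.10°, sin -12.10°) = (39.94, -29.73). PL is perpendicular to LA; with |LA| = 17.7 on the right of PL, A = L + 17.7·(-0.2096, -0.9778) = (36.23, -47.04). Then |SA| = |A − S| = 59.38.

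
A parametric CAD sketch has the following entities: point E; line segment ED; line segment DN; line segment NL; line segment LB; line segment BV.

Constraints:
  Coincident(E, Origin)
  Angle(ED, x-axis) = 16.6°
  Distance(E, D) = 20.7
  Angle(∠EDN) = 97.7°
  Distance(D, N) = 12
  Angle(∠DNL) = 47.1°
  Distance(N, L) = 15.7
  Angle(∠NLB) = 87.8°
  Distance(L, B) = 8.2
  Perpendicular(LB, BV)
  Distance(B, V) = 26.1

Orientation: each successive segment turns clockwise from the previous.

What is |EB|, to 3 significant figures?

14.9

E is at the origin; ED runs at 16.6° with length 20.7, so D = (19.8, 5.91). ∠EDN = 97.7° gives DN at -65.7° from the x-axis; with |DN| = 12.0, N = (24.8, -5.02). ∠DNL = 47.1° gives NL at 161° from the x-axis; with |NL| = 15.7, L = (9.90, -0.0154). ∠NLB = 87.8° gives LB at 69.2° from the x-axis; with |LB| = 8.2, B = (12.8, 7.65). Then |EB| = |B − E| = 14.9.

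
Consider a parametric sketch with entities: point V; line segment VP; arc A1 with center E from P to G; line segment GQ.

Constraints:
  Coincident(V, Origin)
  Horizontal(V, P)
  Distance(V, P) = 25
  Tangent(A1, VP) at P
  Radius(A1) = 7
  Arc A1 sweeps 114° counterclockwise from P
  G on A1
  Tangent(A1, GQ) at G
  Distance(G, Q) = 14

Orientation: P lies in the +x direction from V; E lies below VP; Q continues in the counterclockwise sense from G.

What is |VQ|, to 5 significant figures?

33.210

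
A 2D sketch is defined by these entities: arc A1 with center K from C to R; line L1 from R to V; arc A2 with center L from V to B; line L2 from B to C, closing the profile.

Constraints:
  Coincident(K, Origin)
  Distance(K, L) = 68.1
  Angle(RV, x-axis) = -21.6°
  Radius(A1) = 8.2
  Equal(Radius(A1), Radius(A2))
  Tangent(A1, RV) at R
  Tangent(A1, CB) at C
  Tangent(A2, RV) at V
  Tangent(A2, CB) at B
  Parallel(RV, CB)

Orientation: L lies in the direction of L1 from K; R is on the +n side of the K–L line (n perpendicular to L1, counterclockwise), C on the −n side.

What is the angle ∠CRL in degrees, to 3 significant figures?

83.1°

K is at the origin and L lies 68.1 along u from K, so L = 68.1·u = (63.3, -25.1). Tangency of A1 to both parallel lines with radius 8.2 puts R and C at K ± 8.2·n: R = (3.02, 7.62), C = (-3.02, -7.62). Then cos ∠CRL = RC·RL / (|RC||RL|), giving 83.1°.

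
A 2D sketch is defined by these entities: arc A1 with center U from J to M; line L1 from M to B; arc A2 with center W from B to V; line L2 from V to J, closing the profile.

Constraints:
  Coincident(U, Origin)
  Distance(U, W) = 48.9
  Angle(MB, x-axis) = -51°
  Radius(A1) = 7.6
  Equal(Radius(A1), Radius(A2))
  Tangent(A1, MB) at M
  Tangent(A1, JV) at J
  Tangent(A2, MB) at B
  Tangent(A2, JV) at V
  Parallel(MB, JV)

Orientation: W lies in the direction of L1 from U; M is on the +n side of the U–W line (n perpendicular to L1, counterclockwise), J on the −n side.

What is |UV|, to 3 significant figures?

49.5

The slot axis is L1's direction at -51.0°, so u = (cos -51.0°, sin -51.0°) = (0.629, -0.777) and n = (−sin -51.0°, cos -51.0°) = (0.777, 0.629). U is at the origin and W lies 48.9 along u from U, so W = 48.9·u = (30.8, -38.0). Tangency of A1 to both parallel lines with radius 7.6 puts M and J at U ± 7.6·n: M = (5.91, 4.78), J = (-5.91, -4.78). Equal radii place B and V the same way about W: B = W + 7.6·n = (36.7, -33.2), V = W − 7.6·n = (24.9, -42.8). Then |UV| = |V − U| = 49.5.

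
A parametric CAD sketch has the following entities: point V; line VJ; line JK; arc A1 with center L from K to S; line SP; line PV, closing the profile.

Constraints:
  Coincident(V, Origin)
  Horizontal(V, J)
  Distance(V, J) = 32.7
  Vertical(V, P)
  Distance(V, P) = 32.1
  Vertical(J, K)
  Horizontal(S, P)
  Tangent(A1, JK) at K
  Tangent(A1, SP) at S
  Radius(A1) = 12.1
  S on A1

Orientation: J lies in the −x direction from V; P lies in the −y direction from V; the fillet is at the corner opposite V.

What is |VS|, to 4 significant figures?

38.14

V is at the origin; V and J share the same y with |VJ| = 32.7 and J on the −x side, so J = (-32.70, 0.000). VP is vertical with |VP| = 32.1 and P on the −y side, so P = (0.000, -32.10). The virtual corner opposite V is at (-32.70, -32.10). Tangency of A1 to JK means the radius LK is perpendicular to JK and A1 meets SP tangentially, so LS is at right angles to SP, with radius 12.1, so the center L sits 12.1 in from both sides at L = (-20.60, -20.00). That places the tangent points at K = (-32.70, -20.00) on JK and S = (-20.60, -32.10) on SP. Then |VS| = |S − V| = 38.14.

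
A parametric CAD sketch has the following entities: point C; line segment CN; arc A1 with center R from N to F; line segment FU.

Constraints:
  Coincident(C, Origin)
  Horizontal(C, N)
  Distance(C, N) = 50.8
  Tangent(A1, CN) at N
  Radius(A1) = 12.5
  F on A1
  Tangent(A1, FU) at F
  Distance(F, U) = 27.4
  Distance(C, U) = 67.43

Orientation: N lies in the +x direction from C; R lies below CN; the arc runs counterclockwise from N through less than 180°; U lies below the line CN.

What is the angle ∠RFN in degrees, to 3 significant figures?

31.3°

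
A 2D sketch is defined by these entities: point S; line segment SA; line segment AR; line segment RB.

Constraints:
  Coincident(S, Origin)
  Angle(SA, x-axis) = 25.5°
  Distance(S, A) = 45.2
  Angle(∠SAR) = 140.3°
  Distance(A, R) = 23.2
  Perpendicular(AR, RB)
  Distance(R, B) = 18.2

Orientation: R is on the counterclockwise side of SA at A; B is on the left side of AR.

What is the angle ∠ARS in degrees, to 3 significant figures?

26.5°

S is at the origin; SA runs at 25.5° with length 45.2, so A = 45.2·(cos 25.5°, sin 25.5°) = (40.8, 19.5). ∠SAR = 140.3°, so AR runs at 25.5° + (180° − 140.3°) = 65.2° from the x-axis; with |AR| = 23.2, R = A + 23.2·(cos 65.2°, sin 65.2°) = (50.5, 40.5). Then cos ∠ARS = RA·RS / (|RA||RS|), giving 26.5°.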